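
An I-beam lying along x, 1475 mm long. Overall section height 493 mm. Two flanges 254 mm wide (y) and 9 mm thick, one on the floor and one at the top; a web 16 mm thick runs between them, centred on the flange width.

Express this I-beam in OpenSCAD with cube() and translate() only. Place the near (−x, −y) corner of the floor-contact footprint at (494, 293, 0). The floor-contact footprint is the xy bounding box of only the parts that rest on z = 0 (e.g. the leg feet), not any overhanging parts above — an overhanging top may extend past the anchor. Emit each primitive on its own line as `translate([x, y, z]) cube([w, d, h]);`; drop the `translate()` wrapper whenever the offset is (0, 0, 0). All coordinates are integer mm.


translate([494, 293, 0]) cube([1475, 254, 9]);
translate([494, 412, 9]) cube([1475, 16, 475]);
translate([494, 293, 484]) cube([1475, 254, 9]);


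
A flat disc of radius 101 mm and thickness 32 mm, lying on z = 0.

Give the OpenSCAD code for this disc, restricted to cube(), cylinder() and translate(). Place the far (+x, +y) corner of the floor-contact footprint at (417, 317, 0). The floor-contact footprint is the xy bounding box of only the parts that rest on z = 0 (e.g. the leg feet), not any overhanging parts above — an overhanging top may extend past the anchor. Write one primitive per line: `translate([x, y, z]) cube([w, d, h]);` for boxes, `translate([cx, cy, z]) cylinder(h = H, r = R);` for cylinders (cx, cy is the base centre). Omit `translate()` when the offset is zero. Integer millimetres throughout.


translate([316, 216, 0]) cylinder(h = 32, r = 101);


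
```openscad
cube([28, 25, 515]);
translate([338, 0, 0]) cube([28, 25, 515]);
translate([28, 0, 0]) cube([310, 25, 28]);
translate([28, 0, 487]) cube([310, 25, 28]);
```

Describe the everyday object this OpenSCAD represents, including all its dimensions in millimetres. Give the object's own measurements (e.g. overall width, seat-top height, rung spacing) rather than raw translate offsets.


A rectangular picture frame lying in the x–z plane (depth along y). The opening is 310 mm wide (x) by 459 mm tall (z), surrounded by a border 28 mm wide on all four sides. The frame is 25 mm deep and is made of two full-height vertical stiles with two horizontal rails fitted between them.


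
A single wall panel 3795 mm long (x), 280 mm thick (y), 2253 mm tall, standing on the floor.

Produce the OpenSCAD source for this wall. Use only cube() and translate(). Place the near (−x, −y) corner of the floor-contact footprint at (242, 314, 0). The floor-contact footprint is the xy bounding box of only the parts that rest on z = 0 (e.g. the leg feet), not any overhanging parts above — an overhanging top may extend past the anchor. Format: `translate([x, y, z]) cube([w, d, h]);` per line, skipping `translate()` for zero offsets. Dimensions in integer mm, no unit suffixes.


translate([242, 314, 0]) cube([3795, 280, 2253]);


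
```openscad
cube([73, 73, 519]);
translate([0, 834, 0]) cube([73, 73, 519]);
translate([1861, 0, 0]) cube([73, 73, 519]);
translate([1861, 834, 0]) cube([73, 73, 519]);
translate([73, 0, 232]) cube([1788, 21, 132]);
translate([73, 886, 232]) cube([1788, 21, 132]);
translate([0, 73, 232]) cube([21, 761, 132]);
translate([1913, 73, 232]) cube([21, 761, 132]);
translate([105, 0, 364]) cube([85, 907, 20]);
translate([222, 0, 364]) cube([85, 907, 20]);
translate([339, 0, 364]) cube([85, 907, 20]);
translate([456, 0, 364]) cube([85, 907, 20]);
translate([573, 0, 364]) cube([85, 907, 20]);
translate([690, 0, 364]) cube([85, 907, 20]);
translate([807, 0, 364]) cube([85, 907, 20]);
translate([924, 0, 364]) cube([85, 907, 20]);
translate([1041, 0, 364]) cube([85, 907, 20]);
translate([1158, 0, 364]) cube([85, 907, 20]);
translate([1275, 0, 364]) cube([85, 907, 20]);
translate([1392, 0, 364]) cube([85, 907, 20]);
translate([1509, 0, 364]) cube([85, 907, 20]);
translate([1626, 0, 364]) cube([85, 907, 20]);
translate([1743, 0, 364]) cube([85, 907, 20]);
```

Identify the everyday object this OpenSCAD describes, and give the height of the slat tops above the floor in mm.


A bed frame. The slat-top height is 384 mm.

Four posts, four rails, and a row of slats — a bed frame. Slats sit on the rails at z = 232 + 132 = 364; with slat thickness 20, the top is 384 mm.


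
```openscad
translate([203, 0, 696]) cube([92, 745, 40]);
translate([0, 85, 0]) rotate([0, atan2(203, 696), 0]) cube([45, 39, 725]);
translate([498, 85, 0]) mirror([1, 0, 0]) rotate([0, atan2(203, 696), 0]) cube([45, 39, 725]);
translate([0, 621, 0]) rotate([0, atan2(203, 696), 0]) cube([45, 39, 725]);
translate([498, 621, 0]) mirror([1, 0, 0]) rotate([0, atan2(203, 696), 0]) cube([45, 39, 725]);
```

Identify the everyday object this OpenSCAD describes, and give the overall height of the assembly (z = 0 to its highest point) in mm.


A sawhorse. The overall height is 736 mm.

A beam across two mirrored pairs of raked legs — a sawhorse. The beam's underside is at z = 696 (matching the legs' vertical rise in atan2(203, 696)) and the beam is 40 mm tall, so its top is at 696 + 40 = 736 mm. The raked legs top out at the beam's underside, so that is the highest point.


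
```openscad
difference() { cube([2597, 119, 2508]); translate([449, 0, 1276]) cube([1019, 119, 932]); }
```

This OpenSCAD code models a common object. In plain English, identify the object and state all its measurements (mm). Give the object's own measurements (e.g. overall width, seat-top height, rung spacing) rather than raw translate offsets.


A wall 2597 mm long (x), 119 mm thick (y), 2508 mm tall, with a rectangular window opening cut through it. The opening is 1019 mm wide and 932 mm tall; its sill is at z = 1276 mm and its near (−x) edge is 449 mm from the wall's −x end. The opening passes through the full wall thickness.


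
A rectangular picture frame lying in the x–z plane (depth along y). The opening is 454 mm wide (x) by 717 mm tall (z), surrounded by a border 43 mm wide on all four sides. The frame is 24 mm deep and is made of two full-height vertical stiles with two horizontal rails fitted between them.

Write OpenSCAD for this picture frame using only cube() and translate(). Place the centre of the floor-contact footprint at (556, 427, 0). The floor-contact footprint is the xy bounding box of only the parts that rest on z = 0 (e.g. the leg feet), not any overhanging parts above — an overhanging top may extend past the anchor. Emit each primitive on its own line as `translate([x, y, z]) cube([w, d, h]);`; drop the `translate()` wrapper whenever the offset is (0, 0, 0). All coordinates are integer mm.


translate([286, 415, 0]) cube([43, 24, 803]);
translate([783, 415, 0]) cube([43, 24, 803]);
translate([329, 415, 0]) cube([454, 24, 43]);
translate([329, 415, 760]) cube([454, 24, 43]);


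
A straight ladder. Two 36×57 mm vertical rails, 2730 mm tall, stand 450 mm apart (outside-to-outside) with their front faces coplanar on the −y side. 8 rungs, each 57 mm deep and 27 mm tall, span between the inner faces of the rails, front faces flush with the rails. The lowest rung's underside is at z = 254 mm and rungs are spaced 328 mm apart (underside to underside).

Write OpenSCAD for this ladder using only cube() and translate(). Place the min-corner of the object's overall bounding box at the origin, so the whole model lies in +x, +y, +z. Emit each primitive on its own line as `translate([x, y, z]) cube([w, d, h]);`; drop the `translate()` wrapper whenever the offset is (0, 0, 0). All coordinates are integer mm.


cube([36, 57, 2730]);
translate([414, 0, 0]) cube([36, 57, 2730]);
translate([36, 0, 254]) cube([378, 57, 27]);
translate([36, 0, 582]) cube([378, 57, 27]);
translate([36, 0, 910]) cube([378, 57, 27]);
translate([36, 0, 1238]) cube([378, 57, 27]);
translate([36, 0, 1566]) cube([378, 57, 27]);
translate([36, 0, 1894]) cube([378, 57, 27]);
translate([36, 0, 2222]) cube([378, 57, 27]);
translate([36, 0, 2550]) cube([378, 57, 27]);


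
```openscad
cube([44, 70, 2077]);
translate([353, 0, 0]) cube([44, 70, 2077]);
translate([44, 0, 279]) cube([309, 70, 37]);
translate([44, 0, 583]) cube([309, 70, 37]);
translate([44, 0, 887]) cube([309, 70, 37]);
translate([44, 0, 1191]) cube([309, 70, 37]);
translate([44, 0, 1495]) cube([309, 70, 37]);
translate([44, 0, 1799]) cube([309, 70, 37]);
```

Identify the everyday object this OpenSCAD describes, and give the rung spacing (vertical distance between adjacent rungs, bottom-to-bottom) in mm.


A ladder. The rung spacing is 304 mm.

Two tall 44×70 posts with 6 short bars between them — a ladder. Adjacent rungs sit at z = 279 and z = 583, so the spacing is 583 − 279 = 304 mm.


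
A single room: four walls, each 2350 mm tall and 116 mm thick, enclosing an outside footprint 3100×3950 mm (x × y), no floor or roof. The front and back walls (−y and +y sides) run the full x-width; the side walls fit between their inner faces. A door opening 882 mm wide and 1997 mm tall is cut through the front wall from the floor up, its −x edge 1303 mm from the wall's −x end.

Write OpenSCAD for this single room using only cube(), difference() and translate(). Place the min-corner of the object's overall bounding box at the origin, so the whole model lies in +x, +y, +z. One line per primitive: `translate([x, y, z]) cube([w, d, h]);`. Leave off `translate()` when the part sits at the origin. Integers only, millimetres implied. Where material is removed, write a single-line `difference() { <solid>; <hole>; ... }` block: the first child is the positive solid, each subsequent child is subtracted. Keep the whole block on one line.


difference() { cube([3100, 116, 2350]); translate([1303, 0, 0]) cube([882, 116, 1997]); }
translate([0, 3834, 0]) cube([3100, 116, 2350]);
translate([0, 116, 0]) cube([116, 3718, 2350]);
translate([2984, 116, 0]) cube([116, 3718, 2350]);


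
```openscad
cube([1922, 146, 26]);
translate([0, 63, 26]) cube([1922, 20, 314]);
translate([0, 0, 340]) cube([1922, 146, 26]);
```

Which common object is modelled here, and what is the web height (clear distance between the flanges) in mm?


An I-beam. The web height is 314 mm.

Two wide flanges with a thin centred web — an I-beam. Overall 366 mm minus two 26 mm flanges gives a web of 366 − 2·26 = 314 mm.


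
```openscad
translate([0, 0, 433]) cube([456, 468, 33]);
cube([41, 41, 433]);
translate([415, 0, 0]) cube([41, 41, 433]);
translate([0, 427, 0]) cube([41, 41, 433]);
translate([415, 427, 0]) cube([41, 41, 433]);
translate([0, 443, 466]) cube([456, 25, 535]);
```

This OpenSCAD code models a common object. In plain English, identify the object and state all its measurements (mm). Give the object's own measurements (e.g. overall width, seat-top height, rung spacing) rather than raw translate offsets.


A chair. The seat is a 456×468×33 mm slab with its top at z = 466 mm, on four 41×41 mm corner legs (flush with the seat edges, standing on z = 0). A flat backrest 25 mm thick, 535 mm tall, spans the full seat width and rises from the seat top along its +y edge, rear face flush with the rear of the seat.


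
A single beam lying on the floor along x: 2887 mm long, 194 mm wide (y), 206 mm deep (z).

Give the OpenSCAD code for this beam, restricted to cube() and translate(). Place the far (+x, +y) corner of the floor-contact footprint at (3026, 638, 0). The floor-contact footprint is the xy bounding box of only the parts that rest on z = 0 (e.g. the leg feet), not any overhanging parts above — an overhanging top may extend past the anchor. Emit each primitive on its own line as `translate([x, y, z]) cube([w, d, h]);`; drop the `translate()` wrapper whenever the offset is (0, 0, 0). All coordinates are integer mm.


translate([139, 444, 0]) cube([2887, 194, 206]);


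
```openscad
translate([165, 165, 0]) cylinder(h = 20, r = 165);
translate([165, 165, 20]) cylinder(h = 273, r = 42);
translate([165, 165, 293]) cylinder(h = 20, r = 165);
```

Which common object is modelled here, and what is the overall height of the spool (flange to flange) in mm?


A spool. The overall height is 313 mm.

Three coaxial cylinders, large–small–large — a spool. Two 20 mm flanges and a 273 mm core give 20 + 273 + 20 = 313 mm.


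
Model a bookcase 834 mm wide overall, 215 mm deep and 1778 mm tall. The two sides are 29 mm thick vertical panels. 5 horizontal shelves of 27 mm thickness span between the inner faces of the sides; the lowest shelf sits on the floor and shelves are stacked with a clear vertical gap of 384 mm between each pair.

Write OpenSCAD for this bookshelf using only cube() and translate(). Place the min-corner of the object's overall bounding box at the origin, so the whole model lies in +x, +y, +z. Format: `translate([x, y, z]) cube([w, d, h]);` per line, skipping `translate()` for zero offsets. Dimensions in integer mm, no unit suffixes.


cube([29, 215, 1778]);
translate([805, 0, 0]) cube([29, 215, 1778]);
translate([29, 0, 0]) cube([776, 215, 27]);
translate([29, 0, 411]) cube([776, 215, 27]);
translate([29, 0, 822]) cube([776, 215, 27]);
translate([29, 0, 1233]) cube([776, 215, 27]);
translate([29, 0, 1644]) cube([776, 215, 27]);


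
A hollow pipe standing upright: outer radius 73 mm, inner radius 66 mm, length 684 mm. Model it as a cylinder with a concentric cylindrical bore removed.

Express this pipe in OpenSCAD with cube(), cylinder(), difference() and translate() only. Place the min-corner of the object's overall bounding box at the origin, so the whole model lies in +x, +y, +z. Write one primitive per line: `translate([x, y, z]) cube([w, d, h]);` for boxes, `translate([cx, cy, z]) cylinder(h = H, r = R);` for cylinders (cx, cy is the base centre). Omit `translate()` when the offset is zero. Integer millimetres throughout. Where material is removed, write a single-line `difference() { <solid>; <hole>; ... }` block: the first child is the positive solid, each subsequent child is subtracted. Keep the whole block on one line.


difference() { translate([73, 73, 0]) cylinder(h = 684, r = 73); translate([73, 73, 0]) cylinder(h = 684, r = 66); }


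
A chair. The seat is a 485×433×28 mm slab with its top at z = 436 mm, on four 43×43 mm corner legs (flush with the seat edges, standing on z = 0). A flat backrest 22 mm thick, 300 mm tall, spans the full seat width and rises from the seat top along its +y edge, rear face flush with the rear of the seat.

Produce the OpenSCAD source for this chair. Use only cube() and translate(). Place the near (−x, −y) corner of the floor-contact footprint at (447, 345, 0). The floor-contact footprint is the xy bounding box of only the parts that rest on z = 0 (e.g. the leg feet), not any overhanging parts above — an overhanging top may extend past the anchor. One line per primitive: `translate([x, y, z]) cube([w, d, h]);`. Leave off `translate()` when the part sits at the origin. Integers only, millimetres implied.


translate([447, 345, 408]) cube([485, 433, 28]);
translate([447, 345, 0]) cube([43, 43, 408]);
translate([889, 345, 0]) cube([43, 43, 408]);
translate([447, 735, 0]) cube([43, 43, 408]);
translate([889, 735, 0]) cube([43, 43, 408]);
translate([447, 756, 436]) cube([485, 22, 300]);


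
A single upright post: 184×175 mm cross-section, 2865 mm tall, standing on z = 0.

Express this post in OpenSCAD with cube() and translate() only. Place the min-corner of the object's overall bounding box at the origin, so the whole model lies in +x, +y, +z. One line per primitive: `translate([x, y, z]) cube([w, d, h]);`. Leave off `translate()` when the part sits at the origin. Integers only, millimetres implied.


cube([184, 175, 2865]);


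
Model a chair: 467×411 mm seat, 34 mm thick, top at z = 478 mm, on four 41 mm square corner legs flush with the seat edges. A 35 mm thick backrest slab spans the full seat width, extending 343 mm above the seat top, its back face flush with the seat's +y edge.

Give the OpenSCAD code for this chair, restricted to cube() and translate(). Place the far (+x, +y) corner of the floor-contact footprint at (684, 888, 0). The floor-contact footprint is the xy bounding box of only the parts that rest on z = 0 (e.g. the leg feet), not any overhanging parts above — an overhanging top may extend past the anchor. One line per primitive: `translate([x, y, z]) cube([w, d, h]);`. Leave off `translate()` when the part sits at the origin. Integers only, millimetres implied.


translate([217, 477, 444]) cube([467, 411, 34]);
translate([217, 477, 0]) cube([41, 41, 444]);
translate([643, 477, 0]) cube([41, 41, 444]);
translate([217, 847, 0]) cube([41, 41, 444]);
translate([643, 847, 0]) cube([41, 41, 444]);
translate([217, 853, 478]) cube([467, 35, 343]);


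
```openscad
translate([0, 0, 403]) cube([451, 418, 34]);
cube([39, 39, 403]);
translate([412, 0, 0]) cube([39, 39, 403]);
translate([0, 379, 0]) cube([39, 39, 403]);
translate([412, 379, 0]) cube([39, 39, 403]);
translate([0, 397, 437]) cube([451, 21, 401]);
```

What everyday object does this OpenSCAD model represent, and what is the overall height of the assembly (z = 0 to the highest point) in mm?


A chair. The overall height is 838 mm.

A slab on four corner posts with a tall panel at the back — a chair. The seat slab sits at z = 403 with thickness 34, and the 401 mm backrest starts at the seat top, so the overall height is 403 + 34 + 401 = 838 mm.


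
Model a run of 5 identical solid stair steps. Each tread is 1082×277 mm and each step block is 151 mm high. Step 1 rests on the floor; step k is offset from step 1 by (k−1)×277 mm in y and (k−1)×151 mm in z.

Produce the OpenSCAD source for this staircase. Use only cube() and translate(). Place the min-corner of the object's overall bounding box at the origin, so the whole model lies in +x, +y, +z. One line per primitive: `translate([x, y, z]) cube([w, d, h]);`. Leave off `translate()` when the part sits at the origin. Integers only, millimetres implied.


cube([1082, 277, 151]);
translate([0, 277, 151]) cube([1082, 277, 151]);
translate([0, 554, 302]) cube([1082, 277, 151]);
translate([0, 831, 453]) cube([1082, 277, 151]);
translate([0, 1108, 604]) cube([1082, 277, 151]);


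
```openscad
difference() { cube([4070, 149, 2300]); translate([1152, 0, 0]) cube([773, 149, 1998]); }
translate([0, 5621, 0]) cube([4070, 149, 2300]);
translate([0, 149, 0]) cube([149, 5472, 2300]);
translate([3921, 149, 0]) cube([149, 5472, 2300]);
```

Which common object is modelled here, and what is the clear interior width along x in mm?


A single room. The interior width is 3772 mm.

Four walls enclosing a rectangle with a door in the front wall — a room. Outside width 4070 minus two 149 mm walls gives 3772 mm.


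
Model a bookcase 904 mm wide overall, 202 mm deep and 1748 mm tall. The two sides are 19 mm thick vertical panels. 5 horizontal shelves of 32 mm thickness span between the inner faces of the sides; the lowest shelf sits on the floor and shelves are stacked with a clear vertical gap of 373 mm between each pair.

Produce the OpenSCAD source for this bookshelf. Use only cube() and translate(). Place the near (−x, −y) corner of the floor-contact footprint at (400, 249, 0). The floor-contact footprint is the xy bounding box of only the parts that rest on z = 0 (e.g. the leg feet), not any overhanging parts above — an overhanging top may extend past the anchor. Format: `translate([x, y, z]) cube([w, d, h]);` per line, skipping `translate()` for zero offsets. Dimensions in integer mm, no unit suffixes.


translate([400, 249, 0]) cube([19, 202, 1748]);
translate([1285, 249, 0]) cube([19, 202, 1748]);
translate([419, 249, 0]) cube([866, 202, 32]);
translate([419, 249, 405]) cube([866, 202, 32]);
translate([419, 249, 810]) cube([866, 202, 32]);
translate([419, 249, 1215]) cube([866, 202, 32]);
translate([419, 249, 1620]) cube([866, 202, 32]);


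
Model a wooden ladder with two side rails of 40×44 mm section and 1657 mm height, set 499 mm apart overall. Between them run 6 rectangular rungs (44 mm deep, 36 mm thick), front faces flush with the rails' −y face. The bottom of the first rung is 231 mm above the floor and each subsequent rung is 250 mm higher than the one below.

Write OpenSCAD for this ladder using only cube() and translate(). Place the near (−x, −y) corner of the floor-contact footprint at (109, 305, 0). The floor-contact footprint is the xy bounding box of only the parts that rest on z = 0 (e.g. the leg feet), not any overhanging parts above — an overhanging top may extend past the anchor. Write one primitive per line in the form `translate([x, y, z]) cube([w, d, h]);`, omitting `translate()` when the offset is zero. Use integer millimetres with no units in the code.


translate([109, 305, 0]) cube([40, 44, 1657]);
translate([568, 305, 0]) cube([40, 44, 1657]);
translate([149, 305, 231]) cube([419, 44, 36]);
translate([149, 305, 481]) cube([419, 44, 36]);
translate([149, 305, 731]) cube([419, 44, 36]);
translate([149, 305, 981]) cube([419, 44, 36]);
translate([149, 305, 1231]) cube([419, 44, 36]);
translate([149, 305, 1481]) cube([419, 44, 36]);


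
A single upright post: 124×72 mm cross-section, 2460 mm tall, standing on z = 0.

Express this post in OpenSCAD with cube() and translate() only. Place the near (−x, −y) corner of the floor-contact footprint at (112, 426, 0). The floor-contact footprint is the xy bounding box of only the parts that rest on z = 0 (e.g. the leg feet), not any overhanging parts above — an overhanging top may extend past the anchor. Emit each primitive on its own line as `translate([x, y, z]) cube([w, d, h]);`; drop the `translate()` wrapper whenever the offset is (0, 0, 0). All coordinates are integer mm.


translate([112, 426, 0]) cube([124, 72, 2460]);


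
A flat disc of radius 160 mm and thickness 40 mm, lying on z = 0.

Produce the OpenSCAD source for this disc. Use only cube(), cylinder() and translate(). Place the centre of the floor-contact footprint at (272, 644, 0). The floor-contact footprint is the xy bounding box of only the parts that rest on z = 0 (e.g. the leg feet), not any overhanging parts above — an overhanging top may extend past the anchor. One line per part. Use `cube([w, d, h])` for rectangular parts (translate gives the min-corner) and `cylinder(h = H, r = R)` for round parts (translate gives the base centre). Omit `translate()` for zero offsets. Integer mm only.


translate([272, 644, 0]) cylinder(h = 40, r = 160);


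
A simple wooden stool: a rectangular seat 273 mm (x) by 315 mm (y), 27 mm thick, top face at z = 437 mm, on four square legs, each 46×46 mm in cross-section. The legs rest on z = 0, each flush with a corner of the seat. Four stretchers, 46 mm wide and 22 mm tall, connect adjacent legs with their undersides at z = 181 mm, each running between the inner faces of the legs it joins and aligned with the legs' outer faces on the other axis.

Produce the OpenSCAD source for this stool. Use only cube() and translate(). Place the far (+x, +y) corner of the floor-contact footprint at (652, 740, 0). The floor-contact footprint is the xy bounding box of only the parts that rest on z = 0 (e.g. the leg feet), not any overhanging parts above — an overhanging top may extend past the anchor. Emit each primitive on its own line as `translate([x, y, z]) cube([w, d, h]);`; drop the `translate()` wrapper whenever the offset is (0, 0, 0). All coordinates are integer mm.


translate([379, 425, 410]) cube([273, 315, 27]);
translate([379, 425, 0]) cube([46, 46, 410]);
translate([606, 425, 0]) cube([46, 46, 410]);
translate([379, 694, 0]) cube([46, 46, 410]);
translate([606, 694, 0]) cube([46, 46, 410]);
translate([425, 425, 181]) cube([181, 46, 22]);
translate([425, 694, 181]) cube([181, 46, 22]);
translate([379, 471, 181]) cube([46, 223, 22]);
translate([606, 471, 181]) cube([46, 223, 22]);


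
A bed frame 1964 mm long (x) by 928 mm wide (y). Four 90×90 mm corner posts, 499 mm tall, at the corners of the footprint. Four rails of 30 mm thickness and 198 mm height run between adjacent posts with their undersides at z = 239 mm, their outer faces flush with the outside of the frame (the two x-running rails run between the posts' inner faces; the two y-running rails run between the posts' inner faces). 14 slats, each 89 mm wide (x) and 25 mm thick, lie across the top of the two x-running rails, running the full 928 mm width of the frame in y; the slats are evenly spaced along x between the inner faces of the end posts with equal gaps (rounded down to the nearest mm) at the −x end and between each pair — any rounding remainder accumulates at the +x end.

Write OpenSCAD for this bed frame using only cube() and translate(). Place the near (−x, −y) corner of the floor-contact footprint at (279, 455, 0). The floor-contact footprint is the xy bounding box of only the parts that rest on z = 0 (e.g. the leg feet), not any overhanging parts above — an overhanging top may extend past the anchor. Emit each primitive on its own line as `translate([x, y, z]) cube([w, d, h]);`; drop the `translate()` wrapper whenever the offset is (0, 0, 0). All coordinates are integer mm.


// slat z = rail_z + rail_h = 239 + 198 = 437
// slat gap = ⌊(1784 − 14·89) / 15⌋ = 35
translate([279, 455, 0]) cube([90, 90, 499]);
translate([279, 1293, 0]) cube([90, 90, 499]);
translate([2153, 455, 0]) cube([90, 90, 499]);
translate([2153, 1293, 0]) cube([90, 90, 499]);
translate([369, 455, 239]) cube([1784, 30, 198]);
translate([369, 1353, 239]) cube([1784, 30, 198]);
translate([279, 545, 239]) cube([30, 748, 198]);
translate([2213, 545, 239]) cube([30, 748, 198]);
translate([404, 455, 437]) cube([89, 928, 25]);
translate([528, 455, 437]) cube([89, 928, 25]);
translate([652, 455, 437]) cube([89, 928, 25]);
translate([776, 455, 437]) cube([89, 928, 25]);
translate([900, 455, 437]) cube([89, 928, 25]);
translate([1024, 455, 437]) cube([89, 928, 25]);
translate([1148, 455, 437]) cube([89, 928, 25]);
translate([1272, 455, 437]) cube([89, 928, 25]);
translate([1396, 455, 437]) cube([89, 928, 25]);
translate([1520, 455, 437]) cube([89, 928, 25]);
translate([1644, 455, 437]) cube([89, 928, 25]);
translate([1768, 455, 437]) cube([89, 928, 25]);
translate([1892, 455, 437]) cube([89, 928, 25]);
translate([2016, 455, 437]) cube([89, 928, 25]);


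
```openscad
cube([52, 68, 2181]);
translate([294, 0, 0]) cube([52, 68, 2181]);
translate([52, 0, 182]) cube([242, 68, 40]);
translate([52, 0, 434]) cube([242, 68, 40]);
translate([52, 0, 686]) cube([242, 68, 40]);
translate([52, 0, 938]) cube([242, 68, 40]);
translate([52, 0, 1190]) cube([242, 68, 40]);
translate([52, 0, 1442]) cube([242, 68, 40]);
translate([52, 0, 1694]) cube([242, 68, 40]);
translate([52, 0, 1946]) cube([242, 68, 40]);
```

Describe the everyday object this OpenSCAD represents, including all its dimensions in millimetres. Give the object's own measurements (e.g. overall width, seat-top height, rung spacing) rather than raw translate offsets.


A straight ladder. Two 52×68 mm vertical rails, 2181 mm tall, stand 346 mm apart (outside-to-outside) with their front faces coplanar on the −y side. 8 rungs, each 68 mm deep and 40 mm tall, span between the inner faces of the rails, front faces flush with the rails. The lowest rung's underside is at z = 182 mm and rungs are spaced 252 mm apart (underside to underside).


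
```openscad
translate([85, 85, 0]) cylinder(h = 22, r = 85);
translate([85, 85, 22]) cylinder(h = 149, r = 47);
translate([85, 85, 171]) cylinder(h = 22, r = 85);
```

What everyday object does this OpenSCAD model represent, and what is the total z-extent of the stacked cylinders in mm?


A spool. The overall height is 193 mm.

Three coaxial cylinders, large–small–large — a spool. Two 22 mm flanges and a 149 mm core give 22 + 149 + 22 = 193 mm.


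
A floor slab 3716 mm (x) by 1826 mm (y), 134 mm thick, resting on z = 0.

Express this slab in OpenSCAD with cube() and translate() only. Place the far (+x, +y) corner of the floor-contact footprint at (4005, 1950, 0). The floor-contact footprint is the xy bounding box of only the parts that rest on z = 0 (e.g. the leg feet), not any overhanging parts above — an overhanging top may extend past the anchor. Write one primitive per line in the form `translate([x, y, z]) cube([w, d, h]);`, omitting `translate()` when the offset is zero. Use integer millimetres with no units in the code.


translate([289, 124, 0]) cube([3716, 1826, 134]);


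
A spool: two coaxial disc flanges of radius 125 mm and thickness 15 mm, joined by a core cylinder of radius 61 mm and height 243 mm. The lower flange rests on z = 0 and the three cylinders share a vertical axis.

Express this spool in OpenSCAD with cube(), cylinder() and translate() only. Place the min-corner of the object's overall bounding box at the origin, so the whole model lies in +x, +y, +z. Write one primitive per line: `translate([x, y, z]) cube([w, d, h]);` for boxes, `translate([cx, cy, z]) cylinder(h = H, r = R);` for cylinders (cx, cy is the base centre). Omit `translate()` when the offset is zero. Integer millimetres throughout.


translate([125, 125, 0]) cylinder(h = 15, r = 125);
translate([125, 125, 15]) cylinder(h = 243, r = 61);
translate([125, 125, 258]) cylinder(h = 15, r = 125);


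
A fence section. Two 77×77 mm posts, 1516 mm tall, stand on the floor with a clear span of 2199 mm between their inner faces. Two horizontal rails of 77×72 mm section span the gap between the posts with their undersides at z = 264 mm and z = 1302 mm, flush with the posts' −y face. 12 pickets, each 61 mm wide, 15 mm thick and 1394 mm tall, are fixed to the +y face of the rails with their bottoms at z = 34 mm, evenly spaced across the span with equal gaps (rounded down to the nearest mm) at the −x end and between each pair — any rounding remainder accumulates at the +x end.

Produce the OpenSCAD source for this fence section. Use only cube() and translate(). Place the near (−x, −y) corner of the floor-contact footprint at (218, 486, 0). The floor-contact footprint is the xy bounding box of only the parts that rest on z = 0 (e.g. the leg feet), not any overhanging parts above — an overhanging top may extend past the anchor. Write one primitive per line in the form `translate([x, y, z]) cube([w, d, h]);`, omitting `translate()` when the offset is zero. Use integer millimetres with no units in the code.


translate([218, 486, 0]) cube([77, 77, 1516]);
translate([2494, 486, 0]) cube([77, 77, 1516]);
translate([295, 486, 264]) cube([2199, 77, 72]);
translate([295, 486, 1302]) cube([2199, 77, 72]);
translate([407, 563, 34]) cube([61, 15, 1394]);
translate([580, 563, 34]) cube([61, 15, 1394]);
translate([753, 563, 34]) cube([61, 15, 1394]);
translate([926, 563, 34]) cube([61, 15, 1394]);
translate([1099, 563, 34]) cube([61, 15, 1394]);
translate([1272, 563, 34]) cube([61, 15, 1394]);
translate([1445, 563, 34]) cube([61, 15, 1394]);
translate([1618, 563, 34]) cube([61, 15, 1394]);
translate([1791, 563, 34]) cube([61, 15, 1394]);
translate([1964, 563, 34]) cube([61, 15, 1394]);
translate([2137, 563, 34]) cube([61, 15, 1394]);
translate([2310, 563, 34]) cube([61, 15, 1394]);


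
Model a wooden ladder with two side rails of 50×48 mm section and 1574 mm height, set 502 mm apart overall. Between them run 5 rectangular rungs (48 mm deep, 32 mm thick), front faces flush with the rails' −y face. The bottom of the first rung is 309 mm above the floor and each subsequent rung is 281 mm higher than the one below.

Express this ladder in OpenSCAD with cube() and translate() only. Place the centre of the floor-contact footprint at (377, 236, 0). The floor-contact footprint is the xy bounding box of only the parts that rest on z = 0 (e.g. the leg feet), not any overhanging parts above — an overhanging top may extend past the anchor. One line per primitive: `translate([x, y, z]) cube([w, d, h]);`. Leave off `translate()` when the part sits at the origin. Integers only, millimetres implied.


translate([126, 212, 0]) cube([50, 48, 1574]);
translate([578, 212, 0]) cube([50, 48, 1574]);
translate([176, 212, 309]) cube([402, 48, 32]);
translate([176, 212, 590]) cube([402, 48, 32]);
translate([176, 212, 871]) cube([402, 48, 32]);
translate([176, 212, 1152]) cube([402, 48, 32]);
translate([176, 212, 1433]) cube([402, 48, 32]);


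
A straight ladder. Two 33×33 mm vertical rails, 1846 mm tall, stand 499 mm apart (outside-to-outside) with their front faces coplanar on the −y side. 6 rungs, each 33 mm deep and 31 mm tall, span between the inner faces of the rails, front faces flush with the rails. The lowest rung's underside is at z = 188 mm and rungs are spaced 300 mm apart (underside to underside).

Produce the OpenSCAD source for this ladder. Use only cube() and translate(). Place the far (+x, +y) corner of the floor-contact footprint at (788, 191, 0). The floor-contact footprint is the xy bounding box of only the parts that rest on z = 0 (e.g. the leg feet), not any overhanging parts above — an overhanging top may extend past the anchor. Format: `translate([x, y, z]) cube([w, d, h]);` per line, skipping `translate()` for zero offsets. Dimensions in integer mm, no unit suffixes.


translate([289, 158, 0]) cube([33, 33, 1846]);
translate([755, 158, 0]) cube([33, 33, 1846]);
translate([322, 158, 188]) cube([433, 33, 31]);
translate([322, 158, 488]) cube([433, 33, 31]);
translate([322, 158, 788]) cube([433, 33, 31]);
translate([322, 158, 1088]) cube([433, 33, 31]);
translate([322, 158, 1388]) cube([433, 33, 31]);
translate([322, 158, 1688]) cube([433, 33, 31]);


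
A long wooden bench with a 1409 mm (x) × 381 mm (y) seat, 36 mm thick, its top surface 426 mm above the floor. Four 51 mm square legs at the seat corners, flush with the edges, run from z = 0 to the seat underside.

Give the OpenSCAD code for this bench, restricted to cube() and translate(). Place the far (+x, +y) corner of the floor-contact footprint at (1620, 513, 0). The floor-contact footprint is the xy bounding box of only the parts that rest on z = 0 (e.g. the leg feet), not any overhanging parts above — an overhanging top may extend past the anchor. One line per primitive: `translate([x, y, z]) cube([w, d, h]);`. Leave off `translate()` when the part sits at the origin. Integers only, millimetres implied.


// leg_h = 426 − 36 = 390
translate([211, 132, 390]) cube([1409, 381, 36]);
translate([211, 132, 0]) cube([51, 51, 390]);
translate([211, 462, 0]) cube([51, 51, 390]);
translate([1569, 132, 0]) cube([51, 51, 390]);
translate([1569, 462, 0]) cube([51, 51, 390]);


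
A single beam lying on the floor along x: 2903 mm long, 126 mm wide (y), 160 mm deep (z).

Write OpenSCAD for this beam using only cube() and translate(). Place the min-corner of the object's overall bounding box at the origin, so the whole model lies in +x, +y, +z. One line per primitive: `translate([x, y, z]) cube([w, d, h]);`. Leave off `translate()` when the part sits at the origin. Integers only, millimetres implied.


cube([2903, 126, 160]);


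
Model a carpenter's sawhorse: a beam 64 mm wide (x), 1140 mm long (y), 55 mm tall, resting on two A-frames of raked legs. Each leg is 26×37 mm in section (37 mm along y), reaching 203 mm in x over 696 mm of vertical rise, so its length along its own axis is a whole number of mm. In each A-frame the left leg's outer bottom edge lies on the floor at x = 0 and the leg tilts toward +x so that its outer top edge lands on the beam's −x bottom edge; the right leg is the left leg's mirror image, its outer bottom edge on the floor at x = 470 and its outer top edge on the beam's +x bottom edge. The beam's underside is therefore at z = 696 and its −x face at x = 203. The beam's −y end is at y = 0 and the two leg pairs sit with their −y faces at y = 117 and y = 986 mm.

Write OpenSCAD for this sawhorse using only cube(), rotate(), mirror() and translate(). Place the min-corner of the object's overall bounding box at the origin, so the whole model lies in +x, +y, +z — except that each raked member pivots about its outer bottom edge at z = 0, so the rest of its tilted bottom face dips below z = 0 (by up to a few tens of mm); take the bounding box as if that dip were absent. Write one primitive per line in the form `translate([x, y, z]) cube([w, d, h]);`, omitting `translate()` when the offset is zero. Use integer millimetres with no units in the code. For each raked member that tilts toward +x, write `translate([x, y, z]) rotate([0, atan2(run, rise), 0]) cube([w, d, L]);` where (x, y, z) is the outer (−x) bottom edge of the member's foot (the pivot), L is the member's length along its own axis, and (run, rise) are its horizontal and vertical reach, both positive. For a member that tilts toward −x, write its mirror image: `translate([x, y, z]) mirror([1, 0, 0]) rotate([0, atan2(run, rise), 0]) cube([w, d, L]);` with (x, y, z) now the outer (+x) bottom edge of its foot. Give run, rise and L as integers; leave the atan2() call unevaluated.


translate([203, 0, 696]) cube([64, 1140, 55]);
translate([0, 117, 0]) rotate([0, atan2(203, 696), 0]) cube([26, 37, 725]);
translate([470, 117, 0]) mirror([1, 0, 0]) rotate([0, atan2(203, 696), 0]) cube([26, 37, 725]);
translate([0, 986, 0]) rotate([0, atan2(203, 696), 0]) cube([26, 37, 725]);
translate([470, 986, 0]) mirror([1, 0, 0]) rotate([0, atan2(203, 696), 0]) cube([26, 37, 725]);


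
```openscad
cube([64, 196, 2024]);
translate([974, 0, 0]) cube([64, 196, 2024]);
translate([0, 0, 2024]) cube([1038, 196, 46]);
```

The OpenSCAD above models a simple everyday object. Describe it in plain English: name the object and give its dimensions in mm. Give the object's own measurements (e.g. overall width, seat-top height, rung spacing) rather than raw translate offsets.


A door frame. The clear opening is 910 mm wide and 2024 mm high. Two 64 mm wide jambs, 196 mm deep, stand either side of the opening from the floor to the top of the opening. A 46 mm thick head sits across the top of both jambs, spanning the full outside width of the frame.


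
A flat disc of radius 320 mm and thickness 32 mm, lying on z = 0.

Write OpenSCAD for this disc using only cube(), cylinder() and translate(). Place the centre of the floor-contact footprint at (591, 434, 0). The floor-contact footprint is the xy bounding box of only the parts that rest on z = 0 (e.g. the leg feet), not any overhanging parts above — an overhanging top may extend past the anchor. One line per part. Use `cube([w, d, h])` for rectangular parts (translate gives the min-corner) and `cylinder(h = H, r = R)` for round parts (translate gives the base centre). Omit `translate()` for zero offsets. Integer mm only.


translate([591, 434, 0]) cylinder(h = 32, r = 320);


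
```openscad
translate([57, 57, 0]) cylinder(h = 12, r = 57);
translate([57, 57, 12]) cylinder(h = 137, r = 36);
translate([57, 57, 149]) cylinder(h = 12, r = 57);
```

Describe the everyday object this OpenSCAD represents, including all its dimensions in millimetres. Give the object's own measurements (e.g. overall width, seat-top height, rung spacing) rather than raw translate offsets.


A spool: two coaxial disc flanges of radius 57 mm and thickness 12 mm, joined by a core cylinder of radius 36 mm and height 137 mm. The lower flange rests on z = 0 and the three cylinders share a vertical axis.


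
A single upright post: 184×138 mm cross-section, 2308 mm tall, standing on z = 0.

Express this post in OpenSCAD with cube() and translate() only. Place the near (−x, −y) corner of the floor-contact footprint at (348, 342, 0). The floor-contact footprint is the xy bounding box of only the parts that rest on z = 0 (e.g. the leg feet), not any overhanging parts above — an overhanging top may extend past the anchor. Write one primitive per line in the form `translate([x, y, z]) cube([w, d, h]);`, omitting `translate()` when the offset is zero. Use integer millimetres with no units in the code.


translate([348, 342, 0]) cube([184, 138, 2308]);


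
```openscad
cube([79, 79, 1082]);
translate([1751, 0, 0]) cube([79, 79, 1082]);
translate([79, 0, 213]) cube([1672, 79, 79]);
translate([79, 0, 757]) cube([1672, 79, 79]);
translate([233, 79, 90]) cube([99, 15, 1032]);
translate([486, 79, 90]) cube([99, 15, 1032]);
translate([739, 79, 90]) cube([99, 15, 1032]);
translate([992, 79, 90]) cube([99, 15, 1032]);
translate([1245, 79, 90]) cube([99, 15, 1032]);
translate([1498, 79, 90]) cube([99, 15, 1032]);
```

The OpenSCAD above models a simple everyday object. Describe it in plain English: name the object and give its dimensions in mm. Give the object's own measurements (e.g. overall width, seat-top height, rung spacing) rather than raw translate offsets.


A fence section. Two 79×79 mm posts, 1082 mm tall, stand on the floor with a clear span of 1672 mm between their inner faces. Two horizontal rails of 79×79 mm section span the gap between the posts with their undersides at z = 213 mm and z = 757 mm, flush with the posts' −y face. 6 pickets, each 99 mm wide, 15 mm thick and 1032 mm tall, are fixed to the +y face of the rails with their bottoms at z = 90 mm, spaced across the span with a 154 mm gap after the −x post and between neighbouring pickets and before the +x post.
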